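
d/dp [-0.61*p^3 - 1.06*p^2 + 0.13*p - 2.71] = -1.83*p^2 - 2.12*p + 0.13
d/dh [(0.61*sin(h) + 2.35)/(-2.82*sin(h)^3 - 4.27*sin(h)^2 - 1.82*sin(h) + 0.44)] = (3.4404*sin(h)^3 + 22.4857*sin(h)^2 + 20.069*sin(h) + 4.5454)*cos(h)/(7.9524*sin(h)^6 + 24.0828*sin(h)^5 + 28.4977*sin(h)^4 + 13.0612*sin(h)^3 - 0.445199999999999*sin(h)^2 - 1.6016*sin(h) + 0.1936)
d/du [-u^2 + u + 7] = 1 - 2*u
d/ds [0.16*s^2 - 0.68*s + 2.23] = 0.32*s - 0.68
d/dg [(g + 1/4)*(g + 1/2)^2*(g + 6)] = 4*g^3 + 87*g^2/4 + 16*g + 49/16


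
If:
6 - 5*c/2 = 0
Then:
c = 12/5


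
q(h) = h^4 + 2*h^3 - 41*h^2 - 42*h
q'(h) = 4*h^3 + 6*h^2 - 82*h - 42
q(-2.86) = -195.13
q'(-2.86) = 148.02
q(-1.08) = -3.62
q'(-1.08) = 48.52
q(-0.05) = 2.00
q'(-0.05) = -37.89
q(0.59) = -38.52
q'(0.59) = -87.47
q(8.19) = 2503.81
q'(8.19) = 1886.29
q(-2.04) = -84.61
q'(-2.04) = 116.29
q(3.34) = -398.69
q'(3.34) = -99.91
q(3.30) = -394.62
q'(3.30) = -103.51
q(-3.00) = -216.00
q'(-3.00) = 150.00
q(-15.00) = 35280.00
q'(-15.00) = -10962.00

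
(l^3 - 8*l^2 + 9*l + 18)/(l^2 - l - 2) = (l^2 - 9*l + 18)/(l - 2)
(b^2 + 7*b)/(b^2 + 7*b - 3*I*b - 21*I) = b/(b - 3*I)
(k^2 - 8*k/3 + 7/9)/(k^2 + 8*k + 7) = (9*k^2 - 24*k + 7)/(9*(k^2 + 8*k + 7))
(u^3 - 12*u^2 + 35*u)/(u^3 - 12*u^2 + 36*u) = (u^2 - 12*u + 35)/(u^2 - 12*u + 36)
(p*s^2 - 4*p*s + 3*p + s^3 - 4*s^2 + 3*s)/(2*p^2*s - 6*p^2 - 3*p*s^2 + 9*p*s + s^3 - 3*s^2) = (p*s - p + s^2 - s)/(2*p^2 - 3*p*s + s^2)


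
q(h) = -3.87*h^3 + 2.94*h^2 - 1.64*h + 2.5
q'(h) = -11.61*h^2 + 5.88*h - 1.64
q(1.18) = -1.70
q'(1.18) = -10.87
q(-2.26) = 65.89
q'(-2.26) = -74.23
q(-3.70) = 244.84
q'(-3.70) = -182.34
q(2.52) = -44.89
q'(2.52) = -60.55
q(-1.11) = 13.24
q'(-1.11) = -22.47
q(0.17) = 2.29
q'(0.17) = -0.98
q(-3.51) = 211.83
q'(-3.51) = -165.32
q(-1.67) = 31.46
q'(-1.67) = -43.84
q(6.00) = -737.42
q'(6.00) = -384.32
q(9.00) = -2595.35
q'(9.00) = -889.13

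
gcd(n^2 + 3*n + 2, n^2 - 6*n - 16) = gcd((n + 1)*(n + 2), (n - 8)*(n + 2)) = n + 2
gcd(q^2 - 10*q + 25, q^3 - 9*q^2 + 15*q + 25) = q^2 - 10*q + 25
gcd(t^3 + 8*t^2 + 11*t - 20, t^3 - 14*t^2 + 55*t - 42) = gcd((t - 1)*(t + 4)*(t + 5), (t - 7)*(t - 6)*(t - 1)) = t - 1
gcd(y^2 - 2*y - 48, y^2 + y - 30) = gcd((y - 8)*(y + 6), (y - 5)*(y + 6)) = y + 6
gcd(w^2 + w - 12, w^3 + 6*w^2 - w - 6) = 1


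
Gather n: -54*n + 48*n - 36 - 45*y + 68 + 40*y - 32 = -6*n - 5*y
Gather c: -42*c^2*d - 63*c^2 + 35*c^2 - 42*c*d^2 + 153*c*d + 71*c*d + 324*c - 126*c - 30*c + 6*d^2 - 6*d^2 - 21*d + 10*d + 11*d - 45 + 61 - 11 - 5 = c^2*(-42*d - 28) + c*(-42*d^2 + 224*d + 168)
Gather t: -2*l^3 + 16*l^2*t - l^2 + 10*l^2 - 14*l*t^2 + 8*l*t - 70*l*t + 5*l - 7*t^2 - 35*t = -2*l^3 + 9*l^2 + 5*l + t^2*(-14*l - 7) + t*(16*l^2 - 62*l - 35)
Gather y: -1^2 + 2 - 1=0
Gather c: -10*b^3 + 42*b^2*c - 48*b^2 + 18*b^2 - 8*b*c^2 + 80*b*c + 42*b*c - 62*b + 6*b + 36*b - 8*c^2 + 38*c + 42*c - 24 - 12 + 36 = -10*b^3 - 30*b^2 - 20*b + c^2*(-8*b - 8) + c*(42*b^2 + 122*b + 80)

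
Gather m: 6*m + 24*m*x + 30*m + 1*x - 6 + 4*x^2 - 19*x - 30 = m*(24*x + 36) + 4*x^2 - 18*x - 36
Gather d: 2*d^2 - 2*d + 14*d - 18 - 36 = 2*d^2 + 12*d - 54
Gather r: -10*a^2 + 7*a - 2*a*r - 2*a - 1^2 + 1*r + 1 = -10*a^2 + 5*a + r*(1 - 2*a)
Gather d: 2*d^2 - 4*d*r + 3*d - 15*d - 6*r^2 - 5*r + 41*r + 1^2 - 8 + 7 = 2*d^2 + d*(-4*r - 12) - 6*r^2 + 36*r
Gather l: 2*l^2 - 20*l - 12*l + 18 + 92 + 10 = 2*l^2 - 32*l + 120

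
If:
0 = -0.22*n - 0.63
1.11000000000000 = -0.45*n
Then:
No Solution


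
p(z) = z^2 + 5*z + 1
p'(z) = 2*z + 5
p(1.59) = 11.48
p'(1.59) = 8.18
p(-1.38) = -4.00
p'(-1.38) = 2.24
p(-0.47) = -1.13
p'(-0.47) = 4.06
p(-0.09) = 0.56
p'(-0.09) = 4.82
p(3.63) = 32.33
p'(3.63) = 12.26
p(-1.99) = -4.99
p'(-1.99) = 1.02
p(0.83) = 5.84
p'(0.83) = 6.66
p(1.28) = 9.04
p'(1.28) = 7.56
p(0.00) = 1.00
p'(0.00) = 5.00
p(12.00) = 205.00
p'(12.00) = 29.00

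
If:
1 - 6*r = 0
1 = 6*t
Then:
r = 1/6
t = 1/6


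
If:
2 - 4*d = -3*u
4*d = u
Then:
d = -1/4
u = -1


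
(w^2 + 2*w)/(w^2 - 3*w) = (w + 2)/(w - 3)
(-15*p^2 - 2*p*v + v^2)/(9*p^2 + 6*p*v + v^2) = (-5*p + v)/(3*p + v)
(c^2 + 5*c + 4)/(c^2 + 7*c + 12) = (c + 1)/(c + 3)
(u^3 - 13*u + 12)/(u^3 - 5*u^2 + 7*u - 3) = (u + 4)/(u - 1)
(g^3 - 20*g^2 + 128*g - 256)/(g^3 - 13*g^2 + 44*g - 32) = (g - 8)/(g - 1)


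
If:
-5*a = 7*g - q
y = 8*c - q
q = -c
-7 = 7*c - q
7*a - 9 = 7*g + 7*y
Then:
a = -181/48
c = -7/8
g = 947/336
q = 7/8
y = -63/8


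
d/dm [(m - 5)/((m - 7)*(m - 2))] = (-m^2 + 10*m - 31)/(m^4 - 18*m^3 + 109*m^2 - 252*m + 196)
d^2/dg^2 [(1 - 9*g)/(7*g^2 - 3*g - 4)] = 2*((9*g - 1)*(14*g - 3)^2 + (189*g - 34)*(-7*g^2 + 3*g + 4))/(-7*g^2 + 3*g + 4)^3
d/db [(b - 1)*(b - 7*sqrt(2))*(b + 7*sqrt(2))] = 3*b^2 - 2*b - 98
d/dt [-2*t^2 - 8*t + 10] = -4*t - 8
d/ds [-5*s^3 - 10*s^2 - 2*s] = -15*s^2 - 20*s - 2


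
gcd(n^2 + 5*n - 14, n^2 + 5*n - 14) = n^2 + 5*n - 14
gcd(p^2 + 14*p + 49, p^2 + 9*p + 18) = 1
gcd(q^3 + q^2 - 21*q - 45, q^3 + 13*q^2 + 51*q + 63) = q^2 + 6*q + 9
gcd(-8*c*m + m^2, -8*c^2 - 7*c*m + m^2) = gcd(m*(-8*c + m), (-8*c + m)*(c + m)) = 8*c - m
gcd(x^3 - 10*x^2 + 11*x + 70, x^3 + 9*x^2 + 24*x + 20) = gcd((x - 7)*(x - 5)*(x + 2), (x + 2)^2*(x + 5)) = x + 2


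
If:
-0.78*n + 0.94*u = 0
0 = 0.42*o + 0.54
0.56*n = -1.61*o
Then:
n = 3.70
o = -1.29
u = 3.07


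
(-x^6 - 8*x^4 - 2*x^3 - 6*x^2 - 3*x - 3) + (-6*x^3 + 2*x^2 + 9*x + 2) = -x^6 - 8*x^4 - 8*x^3 - 4*x^2 + 6*x - 1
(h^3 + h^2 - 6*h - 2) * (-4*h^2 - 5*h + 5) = -4*h^5 - 9*h^4 + 24*h^3 + 43*h^2 - 20*h - 10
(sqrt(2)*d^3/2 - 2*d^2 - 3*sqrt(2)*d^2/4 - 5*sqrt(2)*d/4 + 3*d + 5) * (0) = 0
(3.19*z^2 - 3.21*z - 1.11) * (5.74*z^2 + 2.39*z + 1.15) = 18.3106*z^4 - 10.8013*z^3 - 10.3748*z^2 - 6.3444*z - 1.2765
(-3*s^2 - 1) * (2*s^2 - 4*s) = -6*s^4 + 12*s^3 - 2*s^2 + 4*s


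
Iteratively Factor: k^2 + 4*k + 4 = (k + 2)*(k + 2)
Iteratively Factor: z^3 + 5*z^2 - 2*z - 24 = (z - 2)*(z^2 + 7*z + 12) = (z - 2)*(z + 4)*(z + 3)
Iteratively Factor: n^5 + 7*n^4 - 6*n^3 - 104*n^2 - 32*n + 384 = (n + 4)*(n^4 + 3*n^3 - 18*n^2 - 32*n + 96) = (n - 3)*(n + 4)*(n^3 + 6*n^2 - 32) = (n - 3)*(n + 4)^2*(n^2 + 2*n - 8) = (n - 3)*(n - 2)*(n + 4)^2*(n + 4)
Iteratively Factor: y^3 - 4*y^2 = (y)*(y^2 - 4*y) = y^2*(y - 4)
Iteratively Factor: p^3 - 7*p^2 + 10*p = (p - 5)*(p^2 - 2*p) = (p - 5)*(p - 2)*(p)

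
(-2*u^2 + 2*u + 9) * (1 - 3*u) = 6*u^3 - 8*u^2 - 25*u + 9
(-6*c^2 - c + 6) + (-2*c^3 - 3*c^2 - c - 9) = -2*c^3 - 9*c^2 - 2*c - 3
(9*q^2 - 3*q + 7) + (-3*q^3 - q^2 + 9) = -3*q^3 + 8*q^2 - 3*q + 16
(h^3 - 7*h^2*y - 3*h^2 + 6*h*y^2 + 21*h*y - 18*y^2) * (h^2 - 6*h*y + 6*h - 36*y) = h^5 - 13*h^4*y + 3*h^4 + 48*h^3*y^2 - 39*h^3*y - 18*h^3 - 36*h^2*y^3 + 144*h^2*y^2 + 234*h^2*y - 108*h*y^3 - 864*h*y^2 + 648*y^3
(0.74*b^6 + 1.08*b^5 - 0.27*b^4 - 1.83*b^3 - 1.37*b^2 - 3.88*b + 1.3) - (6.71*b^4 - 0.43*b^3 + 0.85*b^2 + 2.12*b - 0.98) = 0.74*b^6 + 1.08*b^5 - 6.98*b^4 - 1.4*b^3 - 2.22*b^2 - 6.0*b + 2.28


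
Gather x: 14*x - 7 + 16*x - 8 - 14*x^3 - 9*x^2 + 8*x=-14*x^3 - 9*x^2 + 38*x - 15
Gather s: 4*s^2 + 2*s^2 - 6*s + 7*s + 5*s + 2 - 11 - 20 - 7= 6*s^2 + 6*s - 36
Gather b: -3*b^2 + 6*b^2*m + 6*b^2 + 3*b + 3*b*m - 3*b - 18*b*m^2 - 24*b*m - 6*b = b^2*(6*m + 3) + b*(-18*m^2 - 21*m - 6)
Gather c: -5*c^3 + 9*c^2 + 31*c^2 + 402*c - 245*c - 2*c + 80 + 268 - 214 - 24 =-5*c^3 + 40*c^2 + 155*c + 110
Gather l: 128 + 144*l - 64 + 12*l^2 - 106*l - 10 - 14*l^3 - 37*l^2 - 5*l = -14*l^3 - 25*l^2 + 33*l + 54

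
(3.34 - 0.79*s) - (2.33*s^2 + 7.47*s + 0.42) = -2.33*s^2 - 8.26*s + 2.92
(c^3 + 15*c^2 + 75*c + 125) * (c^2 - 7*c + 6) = c^5 + 8*c^4 - 24*c^3 - 310*c^2 - 425*c + 750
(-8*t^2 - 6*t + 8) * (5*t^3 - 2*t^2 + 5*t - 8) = -40*t^5 - 14*t^4 + 12*t^3 + 18*t^2 + 88*t - 64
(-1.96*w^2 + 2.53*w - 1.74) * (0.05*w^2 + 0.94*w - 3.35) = -0.098*w^4 - 1.7159*w^3 + 8.8572*w^2 - 10.1111*w + 5.829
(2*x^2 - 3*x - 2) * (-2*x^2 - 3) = -4*x^4 + 6*x^3 - 2*x^2 + 9*x + 6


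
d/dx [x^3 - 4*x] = 3*x^2 - 4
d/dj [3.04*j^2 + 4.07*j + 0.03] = 6.08*j + 4.07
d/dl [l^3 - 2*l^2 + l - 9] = 3*l^2 - 4*l + 1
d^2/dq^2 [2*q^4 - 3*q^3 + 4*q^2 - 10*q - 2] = 24*q^2 - 18*q + 8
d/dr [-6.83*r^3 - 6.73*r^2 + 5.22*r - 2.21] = -20.49*r^2 - 13.46*r + 5.22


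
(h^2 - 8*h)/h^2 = (h - 8)/h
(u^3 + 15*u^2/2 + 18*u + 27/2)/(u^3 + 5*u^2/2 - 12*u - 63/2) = (2*u + 3)/(2*u - 7)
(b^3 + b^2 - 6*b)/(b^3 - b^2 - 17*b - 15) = b*(b - 2)/(b^2 - 4*b - 5)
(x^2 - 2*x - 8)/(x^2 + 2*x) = (x - 4)/x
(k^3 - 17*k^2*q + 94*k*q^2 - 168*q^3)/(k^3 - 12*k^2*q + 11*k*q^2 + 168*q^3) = (-k^2 + 10*k*q - 24*q^2)/(-k^2 + 5*k*q + 24*q^2)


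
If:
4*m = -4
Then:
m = -1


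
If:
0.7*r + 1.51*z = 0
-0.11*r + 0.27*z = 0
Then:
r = 0.00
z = 0.00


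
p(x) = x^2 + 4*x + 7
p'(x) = 2*x + 4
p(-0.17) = 6.35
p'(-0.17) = 3.66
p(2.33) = 21.75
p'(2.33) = 8.66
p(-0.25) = 6.06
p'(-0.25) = 3.50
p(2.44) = 22.71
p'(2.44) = 8.88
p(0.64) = 9.97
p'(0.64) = 5.28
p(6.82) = 80.79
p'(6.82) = 17.64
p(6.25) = 71.06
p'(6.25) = 16.50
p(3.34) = 31.52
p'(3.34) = 10.68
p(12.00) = 199.00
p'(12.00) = 28.00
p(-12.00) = 103.00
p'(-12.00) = -20.00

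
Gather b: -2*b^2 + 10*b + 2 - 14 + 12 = -2*b^2 + 10*b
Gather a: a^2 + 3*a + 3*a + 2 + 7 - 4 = a^2 + 6*a + 5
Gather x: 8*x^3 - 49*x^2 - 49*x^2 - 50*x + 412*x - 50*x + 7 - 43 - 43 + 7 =8*x^3 - 98*x^2 + 312*x - 72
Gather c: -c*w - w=-c*w - w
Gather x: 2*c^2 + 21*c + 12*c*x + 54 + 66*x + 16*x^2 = 2*c^2 + 21*c + 16*x^2 + x*(12*c + 66) + 54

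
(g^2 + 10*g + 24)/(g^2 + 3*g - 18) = (g + 4)/(g - 3)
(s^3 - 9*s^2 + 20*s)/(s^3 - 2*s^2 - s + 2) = s*(s^2 - 9*s + 20)/(s^3 - 2*s^2 - s + 2)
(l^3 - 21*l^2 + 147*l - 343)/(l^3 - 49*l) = (l^2 - 14*l + 49)/(l*(l + 7))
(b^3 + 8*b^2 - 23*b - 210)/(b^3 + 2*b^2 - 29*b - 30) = (b + 7)/(b + 1)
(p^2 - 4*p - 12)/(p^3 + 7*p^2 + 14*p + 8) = (p - 6)/(p^2 + 5*p + 4)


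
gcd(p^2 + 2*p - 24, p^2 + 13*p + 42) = p + 6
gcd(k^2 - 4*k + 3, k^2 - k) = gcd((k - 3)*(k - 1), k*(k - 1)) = k - 1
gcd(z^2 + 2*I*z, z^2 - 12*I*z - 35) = 1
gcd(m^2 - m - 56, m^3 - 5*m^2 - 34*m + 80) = m - 8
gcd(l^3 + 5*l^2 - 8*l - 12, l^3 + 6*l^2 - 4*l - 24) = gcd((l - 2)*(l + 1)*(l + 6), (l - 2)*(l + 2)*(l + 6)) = l^2 + 4*l - 12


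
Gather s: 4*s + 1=4*s + 1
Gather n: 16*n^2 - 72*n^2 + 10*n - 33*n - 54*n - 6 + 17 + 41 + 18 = -56*n^2 - 77*n + 70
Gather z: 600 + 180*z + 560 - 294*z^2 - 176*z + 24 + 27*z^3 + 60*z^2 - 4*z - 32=27*z^3 - 234*z^2 + 1152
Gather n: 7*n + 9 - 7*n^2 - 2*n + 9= -7*n^2 + 5*n + 18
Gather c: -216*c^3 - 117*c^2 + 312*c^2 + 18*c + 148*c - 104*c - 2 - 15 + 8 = -216*c^3 + 195*c^2 + 62*c - 9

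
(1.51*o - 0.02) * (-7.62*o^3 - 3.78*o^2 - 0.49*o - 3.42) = -11.5062*o^4 - 5.5554*o^3 - 0.6643*o^2 - 5.1544*o + 0.0684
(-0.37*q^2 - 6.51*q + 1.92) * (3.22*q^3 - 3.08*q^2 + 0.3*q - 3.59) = -1.1914*q^5 - 19.8226*q^4 + 26.1222*q^3 - 6.5383*q^2 + 23.9469*q - 6.8928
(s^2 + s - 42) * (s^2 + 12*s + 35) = s^4 + 13*s^3 + 5*s^2 - 469*s - 1470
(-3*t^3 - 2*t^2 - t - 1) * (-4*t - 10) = 12*t^4 + 38*t^3 + 24*t^2 + 14*t + 10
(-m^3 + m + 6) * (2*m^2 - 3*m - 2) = -2*m^5 + 3*m^4 + 4*m^3 + 9*m^2 - 20*m - 12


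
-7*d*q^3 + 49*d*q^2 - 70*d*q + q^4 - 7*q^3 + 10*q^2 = q*(-7*d + q)*(q - 5)*(q - 2)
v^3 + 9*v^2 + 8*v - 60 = (v - 2)*(v + 5)*(v + 6)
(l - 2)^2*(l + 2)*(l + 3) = l^4 + l^3 - 10*l^2 - 4*l + 24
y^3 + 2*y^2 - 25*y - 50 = (y - 5)*(y + 2)*(y + 5)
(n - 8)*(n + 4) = n^2 - 4*n - 32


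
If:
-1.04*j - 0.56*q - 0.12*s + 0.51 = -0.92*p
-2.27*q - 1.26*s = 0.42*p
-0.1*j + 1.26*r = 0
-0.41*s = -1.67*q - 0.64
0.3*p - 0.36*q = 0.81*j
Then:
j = -0.22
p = -0.84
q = -0.22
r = -0.02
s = 0.67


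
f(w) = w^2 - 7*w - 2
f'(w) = 2*w - 7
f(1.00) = -8.00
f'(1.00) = -5.00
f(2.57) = -13.39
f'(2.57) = -1.86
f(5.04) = -11.88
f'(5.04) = 3.08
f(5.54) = -10.09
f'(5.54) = 4.08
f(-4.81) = 54.81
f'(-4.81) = -16.62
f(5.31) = -10.97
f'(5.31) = 3.62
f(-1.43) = 10.05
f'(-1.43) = -9.86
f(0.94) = -7.70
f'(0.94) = -5.12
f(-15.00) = 328.00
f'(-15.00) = -37.00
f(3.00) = -14.00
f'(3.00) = -1.00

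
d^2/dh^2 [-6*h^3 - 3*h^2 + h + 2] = -36*h - 6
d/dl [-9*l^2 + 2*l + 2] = 2 - 18*l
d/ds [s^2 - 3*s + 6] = 2*s - 3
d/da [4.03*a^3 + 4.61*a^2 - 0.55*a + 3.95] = 12.09*a^2 + 9.22*a - 0.55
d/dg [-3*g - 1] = -3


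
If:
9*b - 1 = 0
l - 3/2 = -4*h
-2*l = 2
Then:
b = 1/9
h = 5/8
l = -1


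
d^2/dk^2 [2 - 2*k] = 0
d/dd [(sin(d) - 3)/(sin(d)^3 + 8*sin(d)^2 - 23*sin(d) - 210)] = (-2*sin(d)^3 + sin(d)^2 + 48*sin(d) - 279)*cos(d)/(sin(d)^3 + 8*sin(d)^2 - 23*sin(d) - 210)^2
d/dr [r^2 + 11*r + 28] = 2*r + 11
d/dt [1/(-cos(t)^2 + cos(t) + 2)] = (1 - 2*cos(t))*sin(t)/(sin(t)^2 + cos(t) + 1)^2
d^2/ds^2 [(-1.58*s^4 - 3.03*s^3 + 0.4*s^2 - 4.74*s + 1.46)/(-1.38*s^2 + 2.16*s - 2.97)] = (6.017904*s^6 - 28.257984*s^5 + 83.084616*s^4 - 143.071164*s^3 + 43.770024*s^2 + 69.911586*s + 52.103736)/(2.628072*s^6 - 12.340512*s^5 + 36.283788*s^4 - 63.195552*s^3 + 78.089022*s^2 - 57.159432*s + 26.198073)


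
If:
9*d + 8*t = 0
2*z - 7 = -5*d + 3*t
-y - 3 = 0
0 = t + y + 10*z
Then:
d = 32/43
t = -36/43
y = -3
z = 33/86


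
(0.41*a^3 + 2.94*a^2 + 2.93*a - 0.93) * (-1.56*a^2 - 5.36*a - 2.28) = -0.6396*a^5 - 6.784*a^4 - 21.264*a^3 - 20.9572*a^2 - 1.6956*a + 2.1204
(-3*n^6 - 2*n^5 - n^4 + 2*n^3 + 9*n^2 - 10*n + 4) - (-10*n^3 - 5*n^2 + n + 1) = -3*n^6 - 2*n^5 - n^4 + 12*n^3 + 14*n^2 - 11*n + 3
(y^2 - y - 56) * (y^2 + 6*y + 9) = y^4 + 5*y^3 - 53*y^2 - 345*y - 504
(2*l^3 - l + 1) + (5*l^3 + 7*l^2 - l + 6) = 7*l^3 + 7*l^2 - 2*l + 7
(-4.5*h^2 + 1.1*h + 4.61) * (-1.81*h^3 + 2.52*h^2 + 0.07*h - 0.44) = 8.145*h^5 - 13.331*h^4 - 5.8871*h^3 + 13.6742*h^2 - 0.1613*h - 2.0284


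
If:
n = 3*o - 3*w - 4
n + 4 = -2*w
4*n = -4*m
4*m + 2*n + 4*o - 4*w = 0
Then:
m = -8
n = 8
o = -2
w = -6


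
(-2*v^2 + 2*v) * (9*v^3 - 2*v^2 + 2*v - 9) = -18*v^5 + 22*v^4 - 8*v^3 + 22*v^2 - 18*v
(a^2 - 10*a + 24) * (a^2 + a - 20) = a^4 - 9*a^3 - 6*a^2 + 224*a - 480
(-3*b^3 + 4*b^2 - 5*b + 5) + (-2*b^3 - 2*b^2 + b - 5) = -5*b^3 + 2*b^2 - 4*b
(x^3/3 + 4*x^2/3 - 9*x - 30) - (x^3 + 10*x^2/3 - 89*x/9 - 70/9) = -2*x^3/3 - 2*x^2 + 8*x/9 - 200/9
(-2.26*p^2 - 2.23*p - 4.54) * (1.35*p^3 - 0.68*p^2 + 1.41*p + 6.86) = -3.051*p^5 - 1.4737*p^4 - 7.7992*p^3 - 15.5607*p^2 - 21.6992*p - 31.1444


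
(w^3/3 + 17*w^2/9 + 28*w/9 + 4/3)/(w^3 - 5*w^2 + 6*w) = (3*w^3 + 17*w^2 + 28*w + 12)/(9*w*(w^2 - 5*w + 6))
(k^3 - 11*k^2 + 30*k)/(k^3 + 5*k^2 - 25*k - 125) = k*(k - 6)/(k^2 + 10*k + 25)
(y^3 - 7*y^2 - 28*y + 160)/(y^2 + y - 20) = y - 8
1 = 1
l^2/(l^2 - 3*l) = l/(l - 3)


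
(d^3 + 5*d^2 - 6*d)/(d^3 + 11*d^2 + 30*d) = (d - 1)/(d + 5)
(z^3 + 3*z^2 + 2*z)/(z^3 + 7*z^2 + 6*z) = (z + 2)/(z + 6)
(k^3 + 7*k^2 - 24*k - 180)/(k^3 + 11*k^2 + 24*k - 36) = (k - 5)/(k - 1)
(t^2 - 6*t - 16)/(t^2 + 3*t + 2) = (t - 8)/(t + 1)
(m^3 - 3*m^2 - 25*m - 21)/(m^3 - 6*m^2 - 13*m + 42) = (m + 1)/(m - 2)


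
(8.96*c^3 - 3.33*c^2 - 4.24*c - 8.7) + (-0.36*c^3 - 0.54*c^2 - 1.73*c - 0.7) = 8.6*c^3 - 3.87*c^2 - 5.97*c - 9.4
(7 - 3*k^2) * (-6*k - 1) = 18*k^3 + 3*k^2 - 42*k - 7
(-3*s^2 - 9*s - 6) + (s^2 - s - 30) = -2*s^2 - 10*s - 36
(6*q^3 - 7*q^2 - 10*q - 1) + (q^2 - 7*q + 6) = 6*q^3 - 6*q^2 - 17*q + 5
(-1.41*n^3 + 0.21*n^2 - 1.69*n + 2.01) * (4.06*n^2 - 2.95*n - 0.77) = -5.7246*n^5 + 5.0121*n^4 - 6.3952*n^3 + 12.9844*n^2 - 4.6282*n - 1.5477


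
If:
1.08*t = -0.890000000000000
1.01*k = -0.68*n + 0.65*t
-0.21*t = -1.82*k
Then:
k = -0.10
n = -0.65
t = -0.82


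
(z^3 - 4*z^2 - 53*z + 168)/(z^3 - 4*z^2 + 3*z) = (z^2 - z - 56)/(z*(z - 1))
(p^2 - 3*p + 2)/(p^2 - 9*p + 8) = (p - 2)/(p - 8)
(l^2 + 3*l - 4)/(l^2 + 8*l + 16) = (l - 1)/(l + 4)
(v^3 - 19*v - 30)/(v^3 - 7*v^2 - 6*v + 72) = (v^2 - 3*v - 10)/(v^2 - 10*v + 24)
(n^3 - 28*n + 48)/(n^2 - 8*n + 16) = (n^2 + 4*n - 12)/(n - 4)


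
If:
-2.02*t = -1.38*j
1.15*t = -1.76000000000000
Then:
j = -2.24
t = -1.53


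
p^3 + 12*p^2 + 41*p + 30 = (p + 1)*(p + 5)*(p + 6)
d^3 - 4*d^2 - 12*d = d*(d - 6)*(d + 2)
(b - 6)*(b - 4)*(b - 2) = b^3 - 12*b^2 + 44*b - 48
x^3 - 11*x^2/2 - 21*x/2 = x*(x - 7)*(x + 3/2)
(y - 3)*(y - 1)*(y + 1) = y^3 - 3*y^2 - y + 3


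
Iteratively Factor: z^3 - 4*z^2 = (z - 4)*(z^2) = z*(z - 4)*(z)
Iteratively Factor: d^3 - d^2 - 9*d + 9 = (d - 1)*(d^2 - 9) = (d - 3)*(d - 1)*(d + 3)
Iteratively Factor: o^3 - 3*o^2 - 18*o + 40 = (o + 4)*(o^2 - 7*o + 10) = (o - 2)*(o + 4)*(o - 5)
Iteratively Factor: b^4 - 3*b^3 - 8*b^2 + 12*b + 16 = (b - 4)*(b^3 + b^2 - 4*b - 4) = (b - 4)*(b - 2)*(b^2 + 3*b + 2) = (b - 4)*(b - 2)*(b + 1)*(b + 2)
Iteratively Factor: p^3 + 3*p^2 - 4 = (p + 2)*(p^2 + p - 2) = (p + 2)^2*(p - 1)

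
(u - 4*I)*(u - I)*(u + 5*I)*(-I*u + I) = -I*u^4 + I*u^3 - 21*I*u^2 - 20*u + 21*I*u + 20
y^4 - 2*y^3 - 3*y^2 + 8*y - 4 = (y - 2)*(y - 1)^2*(y + 2)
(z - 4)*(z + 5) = z^2 + z - 20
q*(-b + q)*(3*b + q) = -3*b^2*q + 2*b*q^2 + q^3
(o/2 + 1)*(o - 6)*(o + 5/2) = o^3/2 - 3*o^2/4 - 11*o - 15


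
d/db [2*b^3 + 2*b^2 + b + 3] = 6*b^2 + 4*b + 1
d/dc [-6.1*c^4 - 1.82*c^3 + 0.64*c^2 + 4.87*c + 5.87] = -24.4*c^3 - 5.46*c^2 + 1.28*c + 4.87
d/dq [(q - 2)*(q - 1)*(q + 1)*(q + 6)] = 4*q^3 + 12*q^2 - 26*q - 4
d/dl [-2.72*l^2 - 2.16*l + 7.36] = -5.44*l - 2.16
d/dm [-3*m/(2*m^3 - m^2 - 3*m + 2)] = 3*(4*m^3 - m^2 - 2)/(4*m^6 - 4*m^5 - 11*m^4 + 14*m^3 + 5*m^2 - 12*m + 4)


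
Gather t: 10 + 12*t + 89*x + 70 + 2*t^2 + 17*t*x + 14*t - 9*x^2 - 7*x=2*t^2 + t*(17*x + 26) - 9*x^2 + 82*x + 80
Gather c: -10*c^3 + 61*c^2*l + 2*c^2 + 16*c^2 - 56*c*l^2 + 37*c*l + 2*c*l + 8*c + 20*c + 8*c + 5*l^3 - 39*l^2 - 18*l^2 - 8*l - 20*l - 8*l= -10*c^3 + c^2*(61*l + 18) + c*(-56*l^2 + 39*l + 36) + 5*l^3 - 57*l^2 - 36*l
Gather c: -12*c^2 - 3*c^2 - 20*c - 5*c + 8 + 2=-15*c^2 - 25*c + 10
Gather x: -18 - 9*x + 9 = -9*x - 9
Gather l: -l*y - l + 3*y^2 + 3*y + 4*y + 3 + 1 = l*(-y - 1) + 3*y^2 + 7*y + 4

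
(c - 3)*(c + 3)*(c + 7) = c^3 + 7*c^2 - 9*c - 63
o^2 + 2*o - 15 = (o - 3)*(o + 5)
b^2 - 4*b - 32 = (b - 8)*(b + 4)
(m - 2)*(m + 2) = m^2 - 4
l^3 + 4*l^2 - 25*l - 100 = (l - 5)*(l + 4)*(l + 5)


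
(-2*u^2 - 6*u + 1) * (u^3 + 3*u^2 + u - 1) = -2*u^5 - 12*u^4 - 19*u^3 - u^2 + 7*u - 1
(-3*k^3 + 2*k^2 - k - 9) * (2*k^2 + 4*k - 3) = -6*k^5 - 8*k^4 + 15*k^3 - 28*k^2 - 33*k + 27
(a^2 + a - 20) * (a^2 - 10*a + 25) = a^4 - 9*a^3 - 5*a^2 + 225*a - 500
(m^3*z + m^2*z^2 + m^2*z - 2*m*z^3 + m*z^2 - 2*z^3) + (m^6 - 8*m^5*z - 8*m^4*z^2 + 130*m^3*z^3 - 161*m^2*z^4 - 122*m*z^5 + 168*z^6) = m^6 - 8*m^5*z - 8*m^4*z^2 + 130*m^3*z^3 + m^3*z - 161*m^2*z^4 + m^2*z^2 + m^2*z - 122*m*z^5 - 2*m*z^3 + m*z^2 + 168*z^6 - 2*z^3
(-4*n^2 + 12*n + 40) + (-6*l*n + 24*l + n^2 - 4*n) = -6*l*n + 24*l - 3*n^2 + 8*n + 40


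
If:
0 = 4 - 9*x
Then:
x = 4/9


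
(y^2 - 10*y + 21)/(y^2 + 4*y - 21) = (y - 7)/(y + 7)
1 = 1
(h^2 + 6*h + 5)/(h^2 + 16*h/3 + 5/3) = 3*(h + 1)/(3*h + 1)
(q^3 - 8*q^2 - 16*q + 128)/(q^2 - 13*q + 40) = (q^2 - 16)/(q - 5)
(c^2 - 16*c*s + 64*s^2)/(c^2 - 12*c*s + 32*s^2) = (-c + 8*s)/(-c + 4*s)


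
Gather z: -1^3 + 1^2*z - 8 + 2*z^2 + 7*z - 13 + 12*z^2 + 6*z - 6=14*z^2 + 14*z - 28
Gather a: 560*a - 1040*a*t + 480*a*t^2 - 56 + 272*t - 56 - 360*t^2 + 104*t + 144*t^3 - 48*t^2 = a*(480*t^2 - 1040*t + 560) + 144*t^3 - 408*t^2 + 376*t - 112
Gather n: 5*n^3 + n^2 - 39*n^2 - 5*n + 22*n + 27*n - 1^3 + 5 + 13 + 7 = 5*n^3 - 38*n^2 + 44*n + 24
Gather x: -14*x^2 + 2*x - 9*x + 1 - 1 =-14*x^2 - 7*x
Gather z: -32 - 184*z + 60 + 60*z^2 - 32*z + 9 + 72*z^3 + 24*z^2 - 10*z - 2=72*z^3 + 84*z^2 - 226*z + 35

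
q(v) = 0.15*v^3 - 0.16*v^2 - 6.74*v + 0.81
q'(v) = 0.45*v^2 - 0.32*v - 6.74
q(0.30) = -1.22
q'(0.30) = -6.80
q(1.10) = -6.60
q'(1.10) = -6.55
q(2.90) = -16.42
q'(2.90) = -3.88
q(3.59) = -18.51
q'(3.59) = -2.09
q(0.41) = -1.97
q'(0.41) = -6.80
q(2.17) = -13.04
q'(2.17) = -5.32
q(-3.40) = 15.98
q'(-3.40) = -0.45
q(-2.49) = 14.28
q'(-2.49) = -3.15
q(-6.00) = 3.09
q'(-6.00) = 11.38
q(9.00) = 36.54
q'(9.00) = 26.83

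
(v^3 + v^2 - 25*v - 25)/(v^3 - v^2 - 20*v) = (v^2 + 6*v + 5)/(v*(v + 4))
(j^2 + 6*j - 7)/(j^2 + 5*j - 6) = (j + 7)/(j + 6)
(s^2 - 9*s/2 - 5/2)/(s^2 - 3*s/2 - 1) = (s - 5)/(s - 2)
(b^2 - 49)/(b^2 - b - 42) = (b + 7)/(b + 6)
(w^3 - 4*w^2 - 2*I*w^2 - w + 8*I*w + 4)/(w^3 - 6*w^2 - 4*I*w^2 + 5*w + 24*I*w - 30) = (w^3 - 2*w^2*(2 + I) + w*(-1 + 8*I) + 4)/(w^3 - 2*w^2*(3 + 2*I) + w*(5 + 24*I) - 30)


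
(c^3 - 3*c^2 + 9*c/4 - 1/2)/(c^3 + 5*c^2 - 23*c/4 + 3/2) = (c - 2)/(c + 6)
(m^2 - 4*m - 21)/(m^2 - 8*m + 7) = (m + 3)/(m - 1)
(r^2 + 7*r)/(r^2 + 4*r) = (r + 7)/(r + 4)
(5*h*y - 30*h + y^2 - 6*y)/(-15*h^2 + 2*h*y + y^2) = (y - 6)/(-3*h + y)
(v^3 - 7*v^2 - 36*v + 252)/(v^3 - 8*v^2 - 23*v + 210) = (v + 6)/(v + 5)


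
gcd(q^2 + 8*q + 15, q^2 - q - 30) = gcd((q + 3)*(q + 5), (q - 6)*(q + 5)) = q + 5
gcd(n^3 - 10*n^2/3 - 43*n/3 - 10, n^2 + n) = n + 1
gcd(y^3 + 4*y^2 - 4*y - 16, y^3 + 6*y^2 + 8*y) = y^2 + 6*y + 8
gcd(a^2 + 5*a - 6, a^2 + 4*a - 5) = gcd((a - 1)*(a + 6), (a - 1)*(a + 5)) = a - 1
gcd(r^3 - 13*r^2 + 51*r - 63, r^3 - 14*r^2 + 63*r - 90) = r - 3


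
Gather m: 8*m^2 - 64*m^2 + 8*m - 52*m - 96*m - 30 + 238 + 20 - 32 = -56*m^2 - 140*m + 196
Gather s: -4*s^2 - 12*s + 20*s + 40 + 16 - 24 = -4*s^2 + 8*s + 32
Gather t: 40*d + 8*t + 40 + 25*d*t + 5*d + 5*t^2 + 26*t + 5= 45*d + 5*t^2 + t*(25*d + 34) + 45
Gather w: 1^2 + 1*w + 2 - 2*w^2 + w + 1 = -2*w^2 + 2*w + 4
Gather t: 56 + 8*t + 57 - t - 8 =7*t + 105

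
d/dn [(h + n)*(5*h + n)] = 6*h + 2*n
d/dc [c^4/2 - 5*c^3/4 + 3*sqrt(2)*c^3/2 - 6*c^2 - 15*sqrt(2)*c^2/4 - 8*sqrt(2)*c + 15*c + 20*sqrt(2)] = 2*c^3 - 15*c^2/4 + 9*sqrt(2)*c^2/2 - 12*c - 15*sqrt(2)*c/2 - 8*sqrt(2) + 15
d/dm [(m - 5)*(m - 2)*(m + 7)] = 3*m^2 - 39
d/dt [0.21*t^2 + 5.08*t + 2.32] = 0.42*t + 5.08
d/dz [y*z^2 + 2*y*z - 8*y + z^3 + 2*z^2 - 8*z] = 2*y*z + 2*y + 3*z^2 + 4*z - 8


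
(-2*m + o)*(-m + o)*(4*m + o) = 8*m^3 - 10*m^2*o + m*o^2 + o^3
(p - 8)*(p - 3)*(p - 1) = p^3 - 12*p^2 + 35*p - 24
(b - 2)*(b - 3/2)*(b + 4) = b^3 + b^2/2 - 11*b + 12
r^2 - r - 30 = (r - 6)*(r + 5)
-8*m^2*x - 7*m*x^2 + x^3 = x*(-8*m + x)*(m + x)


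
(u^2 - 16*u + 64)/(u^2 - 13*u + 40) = (u - 8)/(u - 5)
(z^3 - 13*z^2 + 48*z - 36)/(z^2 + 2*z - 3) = (z^2 - 12*z + 36)/(z + 3)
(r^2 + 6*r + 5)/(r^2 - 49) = (r^2 + 6*r + 5)/(r^2 - 49)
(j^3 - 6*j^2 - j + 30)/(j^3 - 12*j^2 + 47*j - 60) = (j + 2)/(j - 4)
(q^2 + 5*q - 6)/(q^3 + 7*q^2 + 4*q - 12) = 1/(q + 2)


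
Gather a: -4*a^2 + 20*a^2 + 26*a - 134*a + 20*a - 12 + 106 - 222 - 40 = 16*a^2 - 88*a - 168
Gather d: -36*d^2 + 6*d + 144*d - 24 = -36*d^2 + 150*d - 24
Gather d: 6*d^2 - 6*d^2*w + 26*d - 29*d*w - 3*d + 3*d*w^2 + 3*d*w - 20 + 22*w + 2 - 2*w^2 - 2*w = d^2*(6 - 6*w) + d*(3*w^2 - 26*w + 23) - 2*w^2 + 20*w - 18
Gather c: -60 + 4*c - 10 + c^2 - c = c^2 + 3*c - 70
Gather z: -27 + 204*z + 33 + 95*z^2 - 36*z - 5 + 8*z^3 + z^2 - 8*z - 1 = 8*z^3 + 96*z^2 + 160*z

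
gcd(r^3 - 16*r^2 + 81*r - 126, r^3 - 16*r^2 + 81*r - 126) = r^3 - 16*r^2 + 81*r - 126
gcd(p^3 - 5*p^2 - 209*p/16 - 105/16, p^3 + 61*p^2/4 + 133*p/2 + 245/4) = p + 5/4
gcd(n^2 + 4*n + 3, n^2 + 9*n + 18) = n + 3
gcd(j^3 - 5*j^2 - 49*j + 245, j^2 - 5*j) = j - 5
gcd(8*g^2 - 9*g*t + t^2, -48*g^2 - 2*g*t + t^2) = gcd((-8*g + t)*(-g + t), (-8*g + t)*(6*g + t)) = -8*g + t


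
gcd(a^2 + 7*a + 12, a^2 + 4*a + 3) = a + 3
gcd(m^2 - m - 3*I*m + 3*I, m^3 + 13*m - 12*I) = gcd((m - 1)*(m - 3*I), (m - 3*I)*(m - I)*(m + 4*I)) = m - 3*I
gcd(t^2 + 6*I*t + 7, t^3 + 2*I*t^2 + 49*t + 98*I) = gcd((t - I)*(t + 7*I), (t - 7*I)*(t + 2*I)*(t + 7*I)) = t + 7*I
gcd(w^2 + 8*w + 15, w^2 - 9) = w + 3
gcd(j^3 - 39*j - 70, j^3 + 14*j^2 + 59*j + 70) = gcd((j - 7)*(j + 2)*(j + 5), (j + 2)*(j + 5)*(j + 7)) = j^2 + 7*j + 10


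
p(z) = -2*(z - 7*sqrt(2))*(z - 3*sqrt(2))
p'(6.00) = 4.28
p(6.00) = 13.71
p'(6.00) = 4.28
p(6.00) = 13.71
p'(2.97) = 16.40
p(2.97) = -17.64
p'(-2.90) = 39.88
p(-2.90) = -182.84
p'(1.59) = 21.92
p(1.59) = -44.08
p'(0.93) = 24.56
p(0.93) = -59.43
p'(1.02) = 24.20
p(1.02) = -57.23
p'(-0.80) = 31.48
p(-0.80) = -107.91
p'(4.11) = 11.84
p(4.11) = -1.54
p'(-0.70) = 31.08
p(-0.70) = -104.78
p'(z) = -4*z + 20*sqrt(2)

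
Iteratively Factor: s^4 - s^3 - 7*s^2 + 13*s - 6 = (s - 2)*(s^3 + s^2 - 5*s + 3) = (s - 2)*(s - 1)*(s^2 + 2*s - 3) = (s - 2)*(s - 1)^2*(s + 3)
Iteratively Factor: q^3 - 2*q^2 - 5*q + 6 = (q - 3)*(q^2 + q - 2) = (q - 3)*(q + 2)*(q - 1)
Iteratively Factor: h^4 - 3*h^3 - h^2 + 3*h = (h)*(h^3 - 3*h^2 - h + 3) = h*(h - 3)*(h^2 - 1) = h*(h - 3)*(h + 1)*(h - 1)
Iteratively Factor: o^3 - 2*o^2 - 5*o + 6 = (o - 1)*(o^2 - o - 6) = (o - 3)*(o - 1)*(o + 2)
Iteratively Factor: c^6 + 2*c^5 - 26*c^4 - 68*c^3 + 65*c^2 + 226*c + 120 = (c + 4)*(c^5 - 2*c^4 - 18*c^3 + 4*c^2 + 49*c + 30) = (c - 2)*(c + 4)*(c^4 - 18*c^2 - 32*c - 15) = (c - 2)*(c + 3)*(c + 4)*(c^3 - 3*c^2 - 9*c - 5) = (c - 5)*(c - 2)*(c + 3)*(c + 4)*(c^2 + 2*c + 1) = (c - 5)*(c - 2)*(c + 1)*(c + 3)*(c + 4)*(c + 1)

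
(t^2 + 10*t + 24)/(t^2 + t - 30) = (t + 4)/(t - 5)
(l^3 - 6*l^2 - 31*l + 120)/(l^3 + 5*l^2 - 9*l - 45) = (l - 8)/(l + 3)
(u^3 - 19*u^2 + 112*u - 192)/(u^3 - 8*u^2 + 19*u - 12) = (u^2 - 16*u + 64)/(u^2 - 5*u + 4)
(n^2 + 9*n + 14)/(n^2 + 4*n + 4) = (n + 7)/(n + 2)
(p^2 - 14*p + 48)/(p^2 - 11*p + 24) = (p - 6)/(p - 3)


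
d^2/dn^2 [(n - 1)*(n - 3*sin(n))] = (3*n - 3)*sin(n) - 6*cos(n) + 2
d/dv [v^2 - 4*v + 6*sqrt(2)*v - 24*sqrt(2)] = 2*v - 4 + 6*sqrt(2)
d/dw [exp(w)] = exp(w)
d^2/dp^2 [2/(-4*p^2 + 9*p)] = 4*(4*p*(4*p - 9) - (8*p - 9)^2)/(p^3*(4*p - 9)^3)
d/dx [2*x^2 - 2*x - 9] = 4*x - 2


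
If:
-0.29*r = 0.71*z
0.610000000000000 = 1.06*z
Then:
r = -1.41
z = 0.58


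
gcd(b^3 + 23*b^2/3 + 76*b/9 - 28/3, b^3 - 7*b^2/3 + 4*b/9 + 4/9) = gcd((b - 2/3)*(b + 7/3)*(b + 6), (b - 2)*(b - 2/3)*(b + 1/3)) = b - 2/3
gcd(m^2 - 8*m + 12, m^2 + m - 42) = m - 6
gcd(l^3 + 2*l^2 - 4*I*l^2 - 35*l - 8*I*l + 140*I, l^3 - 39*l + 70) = l^2 + 2*l - 35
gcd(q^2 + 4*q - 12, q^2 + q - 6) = q - 2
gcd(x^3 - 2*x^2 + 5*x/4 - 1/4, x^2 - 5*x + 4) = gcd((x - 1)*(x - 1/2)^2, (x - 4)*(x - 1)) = x - 1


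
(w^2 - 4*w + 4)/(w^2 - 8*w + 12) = (w - 2)/(w - 6)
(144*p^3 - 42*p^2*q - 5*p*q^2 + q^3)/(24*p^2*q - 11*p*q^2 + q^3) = (6*p + q)/q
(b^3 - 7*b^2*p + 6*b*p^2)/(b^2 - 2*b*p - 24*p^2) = b*(b - p)/(b + 4*p)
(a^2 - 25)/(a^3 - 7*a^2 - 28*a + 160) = (a - 5)/(a^2 - 12*a + 32)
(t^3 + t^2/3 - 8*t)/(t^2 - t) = (t^2 + t/3 - 8)/(t - 1)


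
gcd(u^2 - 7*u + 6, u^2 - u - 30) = u - 6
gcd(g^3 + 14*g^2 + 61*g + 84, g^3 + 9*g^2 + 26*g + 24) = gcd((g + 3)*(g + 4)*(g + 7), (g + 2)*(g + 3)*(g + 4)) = g^2 + 7*g + 12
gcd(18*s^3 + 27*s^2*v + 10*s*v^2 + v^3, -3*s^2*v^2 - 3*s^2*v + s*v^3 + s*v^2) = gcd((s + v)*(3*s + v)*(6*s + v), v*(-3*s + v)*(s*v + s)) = 1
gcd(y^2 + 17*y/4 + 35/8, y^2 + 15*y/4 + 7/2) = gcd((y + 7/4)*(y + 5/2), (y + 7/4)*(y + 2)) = y + 7/4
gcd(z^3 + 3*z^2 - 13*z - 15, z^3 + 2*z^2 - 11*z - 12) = z^2 - 2*z - 3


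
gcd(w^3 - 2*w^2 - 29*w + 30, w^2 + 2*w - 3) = w - 1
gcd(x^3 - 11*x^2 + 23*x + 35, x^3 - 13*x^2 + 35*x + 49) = x^2 - 6*x - 7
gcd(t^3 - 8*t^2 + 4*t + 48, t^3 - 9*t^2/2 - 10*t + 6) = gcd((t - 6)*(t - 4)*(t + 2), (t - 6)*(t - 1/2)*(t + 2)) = t^2 - 4*t - 12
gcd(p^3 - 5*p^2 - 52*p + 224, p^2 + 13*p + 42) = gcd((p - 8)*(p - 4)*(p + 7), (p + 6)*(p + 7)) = p + 7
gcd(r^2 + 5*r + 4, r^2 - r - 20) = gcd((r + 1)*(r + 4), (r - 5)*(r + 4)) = r + 4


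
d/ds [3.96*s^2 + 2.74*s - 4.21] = 7.92*s + 2.74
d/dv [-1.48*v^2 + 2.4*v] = 2.4 - 2.96*v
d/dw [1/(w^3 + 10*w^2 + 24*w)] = (-3*w^2 - 20*w - 24)/(w^2*(w^2 + 10*w + 24)^2)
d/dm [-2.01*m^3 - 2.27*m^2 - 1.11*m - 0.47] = -6.03*m^2 - 4.54*m - 1.11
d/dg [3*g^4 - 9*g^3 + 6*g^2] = 3*g*(4*g^2 - 9*g + 4)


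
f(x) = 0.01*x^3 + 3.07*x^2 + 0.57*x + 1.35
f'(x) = 0.03*x^2 + 6.14*x + 0.57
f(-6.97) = 143.13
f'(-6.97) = -40.77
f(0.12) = 1.46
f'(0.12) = 1.31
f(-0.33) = 1.50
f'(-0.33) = -1.45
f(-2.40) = 17.53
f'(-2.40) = -13.99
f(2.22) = 17.85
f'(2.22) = 14.35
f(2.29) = 18.87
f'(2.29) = 14.79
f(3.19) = 34.73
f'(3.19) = 20.46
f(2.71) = 25.64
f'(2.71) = 17.43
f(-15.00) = 649.80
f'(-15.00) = -84.78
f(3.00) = 30.96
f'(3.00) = 19.26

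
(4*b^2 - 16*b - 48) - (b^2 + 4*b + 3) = 3*b^2 - 20*b - 51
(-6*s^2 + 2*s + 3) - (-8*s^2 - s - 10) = 2*s^2 + 3*s + 13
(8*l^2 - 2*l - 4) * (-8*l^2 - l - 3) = -64*l^4 + 8*l^3 + 10*l^2 + 10*l + 12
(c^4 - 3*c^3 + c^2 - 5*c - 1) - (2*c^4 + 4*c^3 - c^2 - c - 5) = -c^4 - 7*c^3 + 2*c^2 - 4*c + 4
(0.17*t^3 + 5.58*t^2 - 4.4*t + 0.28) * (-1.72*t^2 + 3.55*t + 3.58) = -0.2924*t^5 - 8.9941*t^4 + 27.9856*t^3 + 3.8748*t^2 - 14.758*t + 1.0024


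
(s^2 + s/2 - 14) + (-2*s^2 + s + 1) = -s^2 + 3*s/2 - 13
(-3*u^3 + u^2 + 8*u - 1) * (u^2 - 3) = -3*u^5 + u^4 + 17*u^3 - 4*u^2 - 24*u + 3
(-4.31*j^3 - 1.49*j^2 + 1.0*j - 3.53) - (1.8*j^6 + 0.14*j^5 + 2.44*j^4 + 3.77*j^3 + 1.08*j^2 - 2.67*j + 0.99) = -1.8*j^6 - 0.14*j^5 - 2.44*j^4 - 8.08*j^3 - 2.57*j^2 + 3.67*j - 4.52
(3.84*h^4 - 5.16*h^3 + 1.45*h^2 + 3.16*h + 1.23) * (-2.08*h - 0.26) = -7.9872*h^5 + 9.7344*h^4 - 1.6744*h^3 - 6.9498*h^2 - 3.38*h - 0.3198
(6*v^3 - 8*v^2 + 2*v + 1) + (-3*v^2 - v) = 6*v^3 - 11*v^2 + v + 1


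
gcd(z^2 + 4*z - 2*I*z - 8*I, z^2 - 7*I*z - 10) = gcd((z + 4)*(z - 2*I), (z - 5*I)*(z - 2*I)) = z - 2*I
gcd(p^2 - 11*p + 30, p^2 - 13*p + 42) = p - 6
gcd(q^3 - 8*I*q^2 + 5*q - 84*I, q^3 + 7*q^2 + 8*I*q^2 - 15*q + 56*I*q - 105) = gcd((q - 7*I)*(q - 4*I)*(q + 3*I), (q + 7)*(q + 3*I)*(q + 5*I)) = q + 3*I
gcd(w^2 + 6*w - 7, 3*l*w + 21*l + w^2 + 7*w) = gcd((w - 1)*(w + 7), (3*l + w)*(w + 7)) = w + 7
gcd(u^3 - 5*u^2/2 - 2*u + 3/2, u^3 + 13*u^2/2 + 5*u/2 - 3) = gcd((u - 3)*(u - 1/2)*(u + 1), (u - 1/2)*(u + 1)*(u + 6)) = u^2 + u/2 - 1/2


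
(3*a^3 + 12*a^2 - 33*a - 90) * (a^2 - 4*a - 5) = 3*a^5 - 96*a^3 - 18*a^2 + 525*a + 450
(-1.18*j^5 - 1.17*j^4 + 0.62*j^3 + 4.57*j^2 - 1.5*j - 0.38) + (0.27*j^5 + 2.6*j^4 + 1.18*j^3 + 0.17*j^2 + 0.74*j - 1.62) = -0.91*j^5 + 1.43*j^4 + 1.8*j^3 + 4.74*j^2 - 0.76*j - 2.0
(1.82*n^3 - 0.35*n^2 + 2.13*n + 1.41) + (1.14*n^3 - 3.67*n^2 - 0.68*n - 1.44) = 2.96*n^3 - 4.02*n^2 + 1.45*n - 0.03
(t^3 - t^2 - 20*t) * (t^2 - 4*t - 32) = t^5 - 5*t^4 - 48*t^3 + 112*t^2 + 640*t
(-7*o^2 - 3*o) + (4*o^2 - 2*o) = -3*o^2 - 5*o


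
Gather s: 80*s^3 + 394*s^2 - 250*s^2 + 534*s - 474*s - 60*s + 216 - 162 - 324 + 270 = 80*s^3 + 144*s^2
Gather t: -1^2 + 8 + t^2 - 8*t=t^2 - 8*t + 7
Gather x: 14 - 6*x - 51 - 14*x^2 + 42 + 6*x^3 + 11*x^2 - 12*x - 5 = 6*x^3 - 3*x^2 - 18*x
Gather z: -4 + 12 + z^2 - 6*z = z^2 - 6*z + 8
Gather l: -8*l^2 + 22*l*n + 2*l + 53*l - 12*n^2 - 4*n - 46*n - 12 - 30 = -8*l^2 + l*(22*n + 55) - 12*n^2 - 50*n - 42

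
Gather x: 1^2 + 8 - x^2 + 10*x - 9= -x^2 + 10*x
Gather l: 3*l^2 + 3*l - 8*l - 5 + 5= 3*l^2 - 5*l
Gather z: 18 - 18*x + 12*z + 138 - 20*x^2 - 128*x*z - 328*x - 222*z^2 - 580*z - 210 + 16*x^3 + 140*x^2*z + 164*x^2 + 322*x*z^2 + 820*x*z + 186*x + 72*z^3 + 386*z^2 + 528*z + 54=16*x^3 + 144*x^2 - 160*x + 72*z^3 + z^2*(322*x + 164) + z*(140*x^2 + 692*x - 40)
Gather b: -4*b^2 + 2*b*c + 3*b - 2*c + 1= -4*b^2 + b*(2*c + 3) - 2*c + 1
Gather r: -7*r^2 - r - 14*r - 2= -7*r^2 - 15*r - 2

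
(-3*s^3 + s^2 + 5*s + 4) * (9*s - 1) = -27*s^4 + 12*s^3 + 44*s^2 + 31*s - 4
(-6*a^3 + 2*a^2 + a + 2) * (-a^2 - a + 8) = 6*a^5 + 4*a^4 - 51*a^3 + 13*a^2 + 6*a + 16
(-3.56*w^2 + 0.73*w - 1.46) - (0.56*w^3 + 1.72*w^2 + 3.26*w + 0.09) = -0.56*w^3 - 5.28*w^2 - 2.53*w - 1.55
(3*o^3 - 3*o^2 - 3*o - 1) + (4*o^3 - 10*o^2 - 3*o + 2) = 7*o^3 - 13*o^2 - 6*o + 1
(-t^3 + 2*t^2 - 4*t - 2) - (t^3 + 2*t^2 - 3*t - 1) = -2*t^3 - t - 1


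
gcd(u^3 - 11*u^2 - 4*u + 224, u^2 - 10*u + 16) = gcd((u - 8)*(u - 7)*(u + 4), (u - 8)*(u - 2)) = u - 8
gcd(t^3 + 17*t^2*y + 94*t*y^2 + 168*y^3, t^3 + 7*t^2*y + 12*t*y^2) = t + 4*y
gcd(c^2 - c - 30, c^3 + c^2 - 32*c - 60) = c^2 - c - 30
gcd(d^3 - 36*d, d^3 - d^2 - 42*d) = d^2 + 6*d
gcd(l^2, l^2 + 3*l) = l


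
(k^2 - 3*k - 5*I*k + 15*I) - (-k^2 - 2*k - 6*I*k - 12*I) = 2*k^2 - k + I*k + 27*I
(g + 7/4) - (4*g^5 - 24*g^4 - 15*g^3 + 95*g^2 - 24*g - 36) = -4*g^5 + 24*g^4 + 15*g^3 - 95*g^2 + 25*g + 151/4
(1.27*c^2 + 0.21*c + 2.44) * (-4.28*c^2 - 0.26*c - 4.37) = -5.4356*c^4 - 1.229*c^3 - 16.0477*c^2 - 1.5521*c - 10.6628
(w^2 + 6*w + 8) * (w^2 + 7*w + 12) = w^4 + 13*w^3 + 62*w^2 + 128*w + 96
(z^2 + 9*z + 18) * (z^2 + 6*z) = z^4 + 15*z^3 + 72*z^2 + 108*z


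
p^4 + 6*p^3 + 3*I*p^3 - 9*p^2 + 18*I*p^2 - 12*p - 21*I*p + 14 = (p - 1)*(p + 7)*(p + I)*(p + 2*I)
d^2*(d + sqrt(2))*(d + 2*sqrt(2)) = d^4 + 3*sqrt(2)*d^3 + 4*d^2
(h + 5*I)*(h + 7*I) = h^2 + 12*I*h - 35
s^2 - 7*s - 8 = (s - 8)*(s + 1)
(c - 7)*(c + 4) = c^2 - 3*c - 28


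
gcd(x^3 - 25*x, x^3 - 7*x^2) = x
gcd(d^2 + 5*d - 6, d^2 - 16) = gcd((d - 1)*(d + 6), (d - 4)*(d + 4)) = 1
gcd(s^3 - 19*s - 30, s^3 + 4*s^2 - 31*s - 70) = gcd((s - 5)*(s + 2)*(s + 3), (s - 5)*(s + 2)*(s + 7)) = s^2 - 3*s - 10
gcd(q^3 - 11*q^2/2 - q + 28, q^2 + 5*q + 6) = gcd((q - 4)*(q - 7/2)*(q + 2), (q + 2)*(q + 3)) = q + 2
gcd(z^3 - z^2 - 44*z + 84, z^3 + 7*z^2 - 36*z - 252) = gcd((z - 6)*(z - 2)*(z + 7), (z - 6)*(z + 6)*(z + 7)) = z^2 + z - 42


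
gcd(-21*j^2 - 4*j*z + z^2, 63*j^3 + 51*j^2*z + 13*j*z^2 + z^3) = 3*j + z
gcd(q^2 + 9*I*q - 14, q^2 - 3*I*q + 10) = q + 2*I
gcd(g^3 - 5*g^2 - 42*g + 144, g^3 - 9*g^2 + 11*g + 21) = g - 3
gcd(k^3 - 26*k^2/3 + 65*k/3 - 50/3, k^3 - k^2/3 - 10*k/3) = k - 2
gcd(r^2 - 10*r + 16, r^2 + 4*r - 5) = 1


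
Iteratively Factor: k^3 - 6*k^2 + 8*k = (k - 2)*(k^2 - 4*k) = k*(k - 2)*(k - 4)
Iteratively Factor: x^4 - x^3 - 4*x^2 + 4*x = (x + 2)*(x^3 - 3*x^2 + 2*x) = (x - 2)*(x + 2)*(x^2 - x) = x*(x - 2)*(x + 2)*(x - 1)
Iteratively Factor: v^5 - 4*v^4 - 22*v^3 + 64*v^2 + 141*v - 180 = (v - 4)*(v^4 - 22*v^2 - 24*v + 45) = (v - 4)*(v + 3)*(v^3 - 3*v^2 - 13*v + 15) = (v - 4)*(v - 1)*(v + 3)*(v^2 - 2*v - 15) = (v - 5)*(v - 4)*(v - 1)*(v + 3)*(v + 3)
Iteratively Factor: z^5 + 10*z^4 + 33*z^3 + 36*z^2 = (z)*(z^4 + 10*z^3 + 33*z^2 + 36*z) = z*(z + 4)*(z^3 + 6*z^2 + 9*z) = z*(z + 3)*(z + 4)*(z^2 + 3*z) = z*(z + 3)^2*(z + 4)*(z)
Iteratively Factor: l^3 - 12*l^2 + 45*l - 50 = (l - 2)*(l^2 - 10*l + 25) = (l - 5)*(l - 2)*(l - 5)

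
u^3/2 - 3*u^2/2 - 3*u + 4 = (u/2 + 1)*(u - 4)*(u - 1)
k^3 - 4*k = k*(k - 2)*(k + 2)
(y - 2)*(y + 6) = y^2 + 4*y - 12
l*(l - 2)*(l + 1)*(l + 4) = l^4 + 3*l^3 - 6*l^2 - 8*l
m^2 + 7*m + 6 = (m + 1)*(m + 6)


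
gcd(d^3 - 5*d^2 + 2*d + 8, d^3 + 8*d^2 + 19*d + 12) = d + 1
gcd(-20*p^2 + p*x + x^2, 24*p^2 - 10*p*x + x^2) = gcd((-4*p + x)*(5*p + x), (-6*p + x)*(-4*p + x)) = -4*p + x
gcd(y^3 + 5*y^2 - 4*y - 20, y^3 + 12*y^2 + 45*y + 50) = y^2 + 7*y + 10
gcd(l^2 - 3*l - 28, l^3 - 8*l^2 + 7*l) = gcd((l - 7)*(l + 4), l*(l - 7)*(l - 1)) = l - 7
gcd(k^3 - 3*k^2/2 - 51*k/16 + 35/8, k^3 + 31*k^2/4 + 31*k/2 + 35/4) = k + 7/4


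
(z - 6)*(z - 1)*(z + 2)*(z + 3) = z^4 - 2*z^3 - 23*z^2 - 12*z + 36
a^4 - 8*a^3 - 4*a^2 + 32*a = a*(a - 8)*(a - 2)*(a + 2)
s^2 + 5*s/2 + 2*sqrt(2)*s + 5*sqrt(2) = (s + 5/2)*(s + 2*sqrt(2))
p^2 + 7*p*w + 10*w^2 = (p + 2*w)*(p + 5*w)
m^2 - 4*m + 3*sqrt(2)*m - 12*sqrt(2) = (m - 4)*(m + 3*sqrt(2))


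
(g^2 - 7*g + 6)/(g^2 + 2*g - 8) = (g^2 - 7*g + 6)/(g^2 + 2*g - 8)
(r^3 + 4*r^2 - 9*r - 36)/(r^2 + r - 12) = r + 3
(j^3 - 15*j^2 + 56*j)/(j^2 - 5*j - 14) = j*(j - 8)/(j + 2)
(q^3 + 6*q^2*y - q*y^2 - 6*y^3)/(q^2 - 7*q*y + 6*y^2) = (-q^2 - 7*q*y - 6*y^2)/(-q + 6*y)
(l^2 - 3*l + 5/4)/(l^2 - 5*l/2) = (l - 1/2)/l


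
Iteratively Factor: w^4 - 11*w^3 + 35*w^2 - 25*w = (w - 5)*(w^3 - 6*w^2 + 5*w) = w*(w - 5)*(w^2 - 6*w + 5) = w*(w - 5)*(w - 1)*(w - 5)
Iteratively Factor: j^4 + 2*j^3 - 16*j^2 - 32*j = (j - 4)*(j^3 + 6*j^2 + 8*j) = (j - 4)*(j + 2)*(j^2 + 4*j) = (j - 4)*(j + 2)*(j + 4)*(j)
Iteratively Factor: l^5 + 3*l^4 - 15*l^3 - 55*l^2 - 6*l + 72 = (l - 4)*(l^4 + 7*l^3 + 13*l^2 - 3*l - 18) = (l - 4)*(l + 3)*(l^3 + 4*l^2 + l - 6) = (l - 4)*(l - 1)*(l + 3)*(l^2 + 5*l + 6) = (l - 4)*(l - 1)*(l + 2)*(l + 3)*(l + 3)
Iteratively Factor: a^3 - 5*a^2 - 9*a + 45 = (a - 3)*(a^2 - 2*a - 15) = (a - 5)*(a - 3)*(a + 3)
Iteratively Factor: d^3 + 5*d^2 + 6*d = (d + 3)*(d^2 + 2*d) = d*(d + 3)*(d + 2)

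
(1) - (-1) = 2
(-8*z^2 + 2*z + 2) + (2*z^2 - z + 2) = -6*z^2 + z + 4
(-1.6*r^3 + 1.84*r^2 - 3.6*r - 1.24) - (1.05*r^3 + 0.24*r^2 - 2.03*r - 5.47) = -2.65*r^3 + 1.6*r^2 - 1.57*r + 4.23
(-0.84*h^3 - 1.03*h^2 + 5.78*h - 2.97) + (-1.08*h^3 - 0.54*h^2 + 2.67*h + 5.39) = -1.92*h^3 - 1.57*h^2 + 8.45*h + 2.42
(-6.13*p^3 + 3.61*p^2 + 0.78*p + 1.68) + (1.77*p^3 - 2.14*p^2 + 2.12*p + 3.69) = -4.36*p^3 + 1.47*p^2 + 2.9*p + 5.37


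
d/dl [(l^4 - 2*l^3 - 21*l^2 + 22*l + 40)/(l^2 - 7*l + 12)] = (2*l^5 - 23*l^4 + 76*l^3 + 53*l^2 - 584*l + 544)/(l^4 - 14*l^3 + 73*l^2 - 168*l + 144)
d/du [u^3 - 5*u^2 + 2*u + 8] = 3*u^2 - 10*u + 2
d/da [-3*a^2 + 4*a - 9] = 4 - 6*a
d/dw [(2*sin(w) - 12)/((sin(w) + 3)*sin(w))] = 2*(-cos(w) + 12/tan(w) + 18*cos(w)/sin(w)^2)/(sin(w) + 3)^2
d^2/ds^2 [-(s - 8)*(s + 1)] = -2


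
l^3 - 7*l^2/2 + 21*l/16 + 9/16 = (l - 3)*(l - 3/4)*(l + 1/4)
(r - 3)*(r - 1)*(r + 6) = r^3 + 2*r^2 - 21*r + 18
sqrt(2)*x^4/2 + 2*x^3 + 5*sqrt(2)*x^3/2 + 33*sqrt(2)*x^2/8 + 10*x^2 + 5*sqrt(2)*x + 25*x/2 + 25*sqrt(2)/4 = (x + 5/2)^2*(x + sqrt(2))*(sqrt(2)*x/2 + 1)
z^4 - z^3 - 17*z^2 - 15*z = z*(z - 5)*(z + 1)*(z + 3)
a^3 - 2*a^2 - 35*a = a*(a - 7)*(a + 5)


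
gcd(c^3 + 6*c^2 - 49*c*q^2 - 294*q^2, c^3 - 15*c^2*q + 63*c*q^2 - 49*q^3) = -c + 7*q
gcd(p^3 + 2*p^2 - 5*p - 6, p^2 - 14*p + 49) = 1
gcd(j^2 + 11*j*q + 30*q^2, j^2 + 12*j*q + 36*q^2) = j + 6*q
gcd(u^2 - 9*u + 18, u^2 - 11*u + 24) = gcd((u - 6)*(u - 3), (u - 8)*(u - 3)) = u - 3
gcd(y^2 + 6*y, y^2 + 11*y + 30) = y + 6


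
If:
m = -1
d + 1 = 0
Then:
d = -1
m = -1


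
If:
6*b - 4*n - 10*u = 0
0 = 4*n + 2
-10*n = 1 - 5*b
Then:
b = -4/5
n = -1/2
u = -7/25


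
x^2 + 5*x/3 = x*(x + 5/3)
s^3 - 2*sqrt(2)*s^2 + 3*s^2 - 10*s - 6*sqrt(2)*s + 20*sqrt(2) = (s - 2)*(s + 5)*(s - 2*sqrt(2))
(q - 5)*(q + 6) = q^2 + q - 30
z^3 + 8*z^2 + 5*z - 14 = (z - 1)*(z + 2)*(z + 7)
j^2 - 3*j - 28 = (j - 7)*(j + 4)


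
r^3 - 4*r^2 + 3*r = r*(r - 3)*(r - 1)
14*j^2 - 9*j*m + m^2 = (-7*j + m)*(-2*j + m)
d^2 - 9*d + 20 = (d - 5)*(d - 4)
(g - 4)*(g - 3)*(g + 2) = g^3 - 5*g^2 - 2*g + 24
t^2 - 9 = (t - 3)*(t + 3)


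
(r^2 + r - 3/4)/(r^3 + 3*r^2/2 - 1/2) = (r + 3/2)/(r^2 + 2*r + 1)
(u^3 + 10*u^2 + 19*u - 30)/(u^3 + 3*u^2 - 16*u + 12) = (u + 5)/(u - 2)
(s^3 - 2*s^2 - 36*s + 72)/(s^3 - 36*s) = (s - 2)/s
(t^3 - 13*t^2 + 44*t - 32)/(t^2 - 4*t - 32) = (t^2 - 5*t + 4)/(t + 4)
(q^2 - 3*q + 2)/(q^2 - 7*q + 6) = (q - 2)/(q - 6)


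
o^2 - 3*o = o*(o - 3)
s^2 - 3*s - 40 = (s - 8)*(s + 5)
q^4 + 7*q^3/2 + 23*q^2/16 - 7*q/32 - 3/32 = (q - 1/4)*(q + 1/4)*(q + 1/2)*(q + 3)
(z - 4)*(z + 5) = z^2 + z - 20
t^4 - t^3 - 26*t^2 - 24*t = t*(t - 6)*(t + 1)*(t + 4)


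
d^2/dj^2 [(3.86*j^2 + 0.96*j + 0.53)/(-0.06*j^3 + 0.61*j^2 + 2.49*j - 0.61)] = (-0.0277919999999999*j^6 - 0.0207360000000003*j^5 - 3.272184*j^4 + 13.01286*j^3 - 8.90439*j^2 - 6.85701*j - 12.755432)/(0.000216*j^9 - 0.006588*j^8 + 0.040086*j^7 + 0.326411*j^6 - 1.797525*j^5 - 11.212044*j^4 - 9.812097*j^3 + 10.66524*j^2 - 2.779587*j + 0.226981)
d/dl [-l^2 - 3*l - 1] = -2*l - 3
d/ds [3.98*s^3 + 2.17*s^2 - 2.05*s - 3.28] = 11.94*s^2 + 4.34*s - 2.05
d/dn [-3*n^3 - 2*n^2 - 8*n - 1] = -9*n^2 - 4*n - 8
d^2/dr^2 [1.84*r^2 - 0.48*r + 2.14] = 3.68000000000000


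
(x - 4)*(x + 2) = x^2 - 2*x - 8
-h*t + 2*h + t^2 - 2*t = (-h + t)*(t - 2)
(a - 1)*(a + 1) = a^2 - 1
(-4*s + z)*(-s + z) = 4*s^2 - 5*s*z + z^2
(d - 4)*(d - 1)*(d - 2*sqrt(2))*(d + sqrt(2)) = d^4 - 5*d^3 - sqrt(2)*d^3 + 5*sqrt(2)*d^2 - 4*sqrt(2)*d + 20*d - 16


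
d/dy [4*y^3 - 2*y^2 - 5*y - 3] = 12*y^2 - 4*y - 5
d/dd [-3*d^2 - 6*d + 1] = -6*d - 6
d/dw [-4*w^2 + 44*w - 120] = 44 - 8*w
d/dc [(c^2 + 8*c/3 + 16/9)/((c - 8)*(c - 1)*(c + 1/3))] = (-27*c^4 - 144*c^3 + 615*c^2 + 976*c - 48)/(3*(9*c^6 - 156*c^5 + 766*c^4 - 732*c^3 - 191*c^2 + 240*c + 64))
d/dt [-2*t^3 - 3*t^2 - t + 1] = -6*t^2 - 6*t - 1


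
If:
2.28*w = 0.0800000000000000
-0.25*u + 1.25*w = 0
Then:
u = 0.18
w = 0.04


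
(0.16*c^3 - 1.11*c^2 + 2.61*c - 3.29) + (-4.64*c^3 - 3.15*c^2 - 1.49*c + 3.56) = -4.48*c^3 - 4.26*c^2 + 1.12*c + 0.27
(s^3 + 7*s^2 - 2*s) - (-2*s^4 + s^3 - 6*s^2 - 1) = 2*s^4 + 13*s^2 - 2*s + 1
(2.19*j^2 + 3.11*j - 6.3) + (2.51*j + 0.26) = 2.19*j^2 + 5.62*j - 6.04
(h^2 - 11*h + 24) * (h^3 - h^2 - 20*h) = h^5 - 12*h^4 + 15*h^3 + 196*h^2 - 480*h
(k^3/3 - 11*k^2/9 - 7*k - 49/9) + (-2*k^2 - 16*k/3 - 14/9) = k^3/3 - 29*k^2/9 - 37*k/3 - 7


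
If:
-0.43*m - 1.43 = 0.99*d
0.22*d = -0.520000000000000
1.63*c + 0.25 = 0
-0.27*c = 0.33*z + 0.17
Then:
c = -0.15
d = -2.36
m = 2.12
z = -0.39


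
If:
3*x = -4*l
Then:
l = -3*x/4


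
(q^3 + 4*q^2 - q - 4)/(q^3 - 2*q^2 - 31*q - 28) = (q - 1)/(q - 7)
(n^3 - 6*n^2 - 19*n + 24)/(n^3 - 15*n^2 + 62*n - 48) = (n + 3)/(n - 6)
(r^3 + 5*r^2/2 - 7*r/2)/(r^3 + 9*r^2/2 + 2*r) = (2*r^2 + 5*r - 7)/(2*r^2 + 9*r + 4)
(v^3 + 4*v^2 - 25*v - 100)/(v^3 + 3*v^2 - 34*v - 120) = (v - 5)/(v - 6)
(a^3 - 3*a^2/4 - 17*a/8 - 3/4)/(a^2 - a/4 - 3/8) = (4*a^2 - 5*a - 6)/(4*a - 3)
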